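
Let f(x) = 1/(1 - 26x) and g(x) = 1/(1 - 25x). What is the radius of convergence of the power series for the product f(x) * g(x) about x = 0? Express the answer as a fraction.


The radius of 1/(1 - 26x) is 1/26 (nearest singularity at x = 1/26), and the radius of 1/(1 - 25x) is 1/25.
The product f(x)*g(x) = 1/((1 - 26x)(1 - 25x)) has singularities at both 1/26 and 1/25, so its radius of convergence is the distance to the nearest one:
min(1/26, 1/25) = 1/26.

1/26


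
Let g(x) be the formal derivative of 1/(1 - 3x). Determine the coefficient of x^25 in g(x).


Differentiate termwise: d/dx sum_{k>=0} 3^k x^k = sum_{k>=1} k 3^k x^(k-1) = sum_{j>=0} (j+1) 3^(j+1) x^j.
Equivalently, d/dx [1/(1 - 3x)] = 3/(1 - 3x)^2.
For j = 25: 26 * 3^26 = 26 * 2541865828329 = 66088511536554.

66088511536554


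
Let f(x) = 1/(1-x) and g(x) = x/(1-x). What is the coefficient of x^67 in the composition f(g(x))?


First simplify the composition: f(g(x)) = 1/(1 - x/(1-x)) = (1-x)/((1-x) - x) = (1-x)/(1-2x).
Now extract the coefficient. Write (1-x)/(1-2x) = 1/(1-2x) - x/(1-2x).
The coefficient of x^n in 1/(1-2x) is 2^n, and in x/(1-2x) is 2^(n-1) (for n >= 1).
So the coefficient of x^67 is 2^67 - 2^66 = 147573952589676412928 - 73786976294838206464 = 73786976294838206464.

73786976294838206464


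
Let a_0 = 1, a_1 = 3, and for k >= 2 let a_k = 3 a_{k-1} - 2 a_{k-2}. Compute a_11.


Iterating the recurrence forward:
a_0 = 1
a_1 = 3
a_2 = 3*3 - 2*1 = 7
a_3 = 3*7 - 2*3 = 15
a_4 = 3*15 - 2*7 = 31
a_5 = 3*31 - 2*15 = 63
a_6 = 3*63 - 2*31 = 127
a_7 = 3*127 - 2*63 = 255
a_8 = 3*255 - 2*127 = 511
a_9 = 3*511 - 2*255 = 1023
a_10 = 3*1023 - 2*511 = 2047
a_11 = 3*2047 - 2*1023 = 4095
So a_11 = 4095.

4095


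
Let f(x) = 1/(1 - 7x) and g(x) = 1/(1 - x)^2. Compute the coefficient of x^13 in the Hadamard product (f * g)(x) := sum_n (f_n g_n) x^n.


f has coefficients f_k = 7^k. For g = 1/(1 - x)^2 the coefficient is g_k = C(k + 1, 1) = k + 1. The Hadamard coefficient is (f * g)_k = 7^k * (k + 1).
For k = 13: 7^13 * 14 = 96889010407 * 14 = 1356446145698.

1356446145698


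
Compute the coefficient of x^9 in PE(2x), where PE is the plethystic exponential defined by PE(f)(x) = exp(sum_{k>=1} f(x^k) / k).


With f(x) = 2x, the exponent is sum_{k>=1} 2 x^k / k = 2 * (-ln(1 - x)). Exponentiating:
PE(2x) = exp(-2 ln(1 - x)) = 1/(1 - x)^2.
By the negative binomial expansion, [x^n] 1/(1 - x)^2 = C(n + 1, 1).
For n = 9: C(10, 1) = 10.

10


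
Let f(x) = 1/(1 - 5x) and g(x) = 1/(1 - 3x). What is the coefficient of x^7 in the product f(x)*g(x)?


The coefficient of x^n in f*g is the Cauchy product: sum_{k=0}^{n} a^k * b^(n-k).
With a=5, b=3, n=7:
sum_{k=0}^{7} 5^k * 3^(7-k)
= 192032

192032


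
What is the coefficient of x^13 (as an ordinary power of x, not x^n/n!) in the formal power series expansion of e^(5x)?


The exponential series is e^y = sum_{k>=0} y^k / k!. Substituting y = 5x gives
e^(5x) = sum_{k>=0} 5^k x^k / k!.
So the coefficient of x^n is a^n/n! with a = 5, n = 13:
5^13 / 13! = 1220703125/6227020800 = 48828125/249080832

48828125/249080832


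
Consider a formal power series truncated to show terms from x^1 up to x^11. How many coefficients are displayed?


From x^1 to x^11 inclusive, the count is 11 - 1 + 1 = 11.

11


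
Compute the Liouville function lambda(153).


The Liouville function is lambda(k) = (-1)^Omega(k), where Omega(k) counts the prime factors of k with multiplicity.
Factoring: 153 = 3 * 3 * 17, so Omega(153) = 3.
lambda(153) = (-1)^3 = -1.

-1


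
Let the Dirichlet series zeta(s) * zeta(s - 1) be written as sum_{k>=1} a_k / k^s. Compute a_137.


Convolution gives a_k = sum_{d | k} d * 1 = sum_{d | k} d = sigma(k), the sum of positive divisors of k.
For k = 137, the divisors are 1, 137, so
sigma(137) = 1 + 137 = 138.

138


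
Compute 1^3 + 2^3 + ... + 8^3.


This power sum has a closed form given by Faulhaber's formula
sum_{k=1}^{m} k^p = (1 / (p + 1)) * sum_{j=0}^{p} C(p + 1, j) B_j m^(p + 1 - j),
but for small m direct computation is fastest:
1 + 8 + 27 + 64 + 125 + 216 + 343 + 512 = 1296.

1296


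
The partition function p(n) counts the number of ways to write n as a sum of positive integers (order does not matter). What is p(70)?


Using the generating function prod_{k>=1} 1/(1-x^k), we compute p(70).
By dynamic programming over parts 1 through 70:
p(70) = 4087968

4087968


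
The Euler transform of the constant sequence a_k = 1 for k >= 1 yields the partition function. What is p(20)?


The Euler transform converts the sequence a_k = 1 into the number of integer partitions.
Using the recurrence or dynamic programming:
p(20) = 627

627


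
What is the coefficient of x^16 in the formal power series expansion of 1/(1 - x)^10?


The negative binomial / multiset identity is
1/(1 - x)^r = sum_{k>=0} C(k + r - 1, r - 1) x^k.
Here r = 10 and k = 16, so the coefficient is
C(16 + 9, 9) = C(25, 9)
= 2042975

2042975


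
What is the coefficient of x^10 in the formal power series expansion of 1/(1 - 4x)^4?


The general identity 1/(1 - c x)^r = sum_{k>=0} c^k C(k + r - 1, r - 1) x^k follows by substituting y = c x into 1/(1 - y)^r = sum_{k>=0} C(k + r - 1, r - 1) y^k.
For c = 4, r = 4, k = 10:
4^10 * C(13, 3) = 1048576 * 286 = 299892736.

299892736


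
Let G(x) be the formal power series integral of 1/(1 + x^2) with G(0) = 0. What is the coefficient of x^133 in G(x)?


1/(1 + x^2) = sum_{j>=0} (-1)^j x^(2j). Integrating termwise with G(0) = 0:
G(x) = sum_{j>=0} (-1)^j x^(2j+1) / (2j+1) = arctan(x).
Only odd powers are nonzero. For x^133 write 133 = 2*66 + 1, giving
(-1)^66 / 133 = 1/133 = 1/133.

1/133


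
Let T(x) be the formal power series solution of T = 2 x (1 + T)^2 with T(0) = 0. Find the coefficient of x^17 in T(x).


Apply the Lagrange inversion formula: if T = 2 x * phi(T) with phi(t) = (1 + t)^2, then [x^n] T = 2^n * (1/n) [t^(n-1)] phi(t)^n = 2^n * (1/n) [t^(n-1)] (1 + t)^(2n) = 2^n * (1/n) C(2n, n-1).
Using the identity C(2n, n-1) = C(2n, n) * n / (n+1), the unscaled factor equals C(2n, n) / (n+1) = C_n, the n-th Catalan number.
For n = 17: C_17 = C(34, 17) / 18 = 2333606220/18 = 129644790.
With the 2^17 = 131072 factor, the coefficient is 131072 * 129644790 = 16992801914880.

16992801914880


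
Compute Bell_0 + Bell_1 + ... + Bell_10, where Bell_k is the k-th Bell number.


Recall Bell_k counts set partitions of a k-set (with Bell_0 = 1 by convention).
Bell_0 through Bell_10: 1, 1, 2, 5, 15, 52, 203, 877, 4140, 21147, 115975
Sum = 1 + 1 + 2 + 5 + 15 + 52 + 203 + 877 + 4140 + 21147 + 115975 = 142418.

142418


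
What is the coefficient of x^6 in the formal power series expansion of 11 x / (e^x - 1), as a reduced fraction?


The exponential generating function for Bernoulli numbers is
x / (e^x - 1) = sum_{k>=0} B_k x^k / k!.
So the coefficient of x^6 in 11 x / (e^x - 1) is 11 B_6 / 6!.
Computing: B_6 = 1/42, 6! = 720, giving
11 * 1/42 / 720 = 11/30240.

11/30240


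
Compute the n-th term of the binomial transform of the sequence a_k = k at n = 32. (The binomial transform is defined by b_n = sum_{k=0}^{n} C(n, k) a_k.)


With a_k = k, b_n = sum_{k=0}^{n} C(n, k) k. Using k * C(n, k) = n * C(n-1, k-1) gives b_n = n * sum_{k>=1} C(n-1, k-1) = n * 2^(n-1).
For n = 32: 32 * 2^31 = 32 * 2147483648 = 68719476736.

68719476736


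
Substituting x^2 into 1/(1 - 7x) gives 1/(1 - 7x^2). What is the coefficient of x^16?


The coefficient of x^(2m) in 1/(1 - 7x^2) is 7^m.
With n = 16 = 2*8, the coefficient is 7^8 = 5764801.

5764801


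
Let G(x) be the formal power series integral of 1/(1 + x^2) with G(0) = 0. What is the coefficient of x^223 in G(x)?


1/(1 + x^2) = sum_{j>=0} (-1)^j x^(2j). Integrating termwise with G(0) = 0:
G(x) = sum_{j>=0} (-1)^j x^(2j+1) / (2j+1) = arctan(x).
Only odd powers are nonzero. For x^223 write 223 = 2*111 + 1, giving
(-1)^111 / 223 = -1/223 = -1/223.

-1/223


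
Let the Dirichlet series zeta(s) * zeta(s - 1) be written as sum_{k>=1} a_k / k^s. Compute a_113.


Convolution gives a_k = sum_{d | k} d * 1 = sum_{d | k} d = sigma(k), the sum of positive divisors of k.
For k = 113, the divisors are 1, 113, so
sigma(113) = 1 + 113 = 114.

114


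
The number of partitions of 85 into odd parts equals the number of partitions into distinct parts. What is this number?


Computing partitions of 85 into odd parts (1, 3, 5, ...):
Using the generating function prod_{k>=0} 1/(1-x^(2k+1)),
the count is 121792

121792


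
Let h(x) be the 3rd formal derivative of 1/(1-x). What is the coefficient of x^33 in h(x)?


Differentiating 3 times: d^3/dx^3 [1/(1-x)] = 3!/(1-x)^4.
The expansion 1/(1-x)^4 = sum_{k>=0} C(k+3, 3) x^k, so the coefficient of x^n in 3!/(1-x)^4 is 3! * C(n+3, 3).
For n = 33: 6 * C(36, 3) = 6 * 7140 = 42840

42840


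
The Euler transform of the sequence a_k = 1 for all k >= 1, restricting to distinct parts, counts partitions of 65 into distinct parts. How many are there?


Partitions of 65 into distinct parts can be computed via generating function.
Product (1+x)(1+x^2)(1+x^3)...
The coefficient of x^65 = 18200

18200


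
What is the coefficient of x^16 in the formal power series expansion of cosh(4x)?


The Maclaurin series is cosh(t) = sum_{m>=0} t^(2m) / (2m)!, so substituting t = 4x, only even powers of x are nonzero, with coefficient of x^(2m) equal to 4^(2m) / (2m)!.
For x^16 the coefficient is 4^16/16! = 4294967296/20922789888000 = 131072/638512875.

131072/638512875


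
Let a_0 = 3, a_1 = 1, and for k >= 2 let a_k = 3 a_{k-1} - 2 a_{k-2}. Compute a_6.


Iterating the recurrence forward:
a_0 = 3
a_1 = 1
a_2 = 3*1 - 2*3 = -3
a_3 = 3*-3 - 2*1 = -11
a_4 = 3*-11 - 2*-3 = -27
a_5 = 3*-27 - 2*-11 = -59
a_6 = 3*-59 - 2*-27 = -123
So a_6 = -123.

-123


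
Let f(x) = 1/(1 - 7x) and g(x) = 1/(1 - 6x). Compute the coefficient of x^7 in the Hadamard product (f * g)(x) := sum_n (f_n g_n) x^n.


f has coefficients f_k = 7^k and g has coefficients g_k = 6^k, so the Hadamard product has coefficient (f*g)_k = 7^k * 6^k = 42^k.
For k = 7: 42^7 = 230539333248.

230539333248


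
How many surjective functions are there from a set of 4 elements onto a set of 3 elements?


By inclusion-exclusion on which target elements are missed, the number of surjections from an n-set onto a k-set is
surj(n, k) = sum_{j=0}^{k} (-1)^j C(k, j) (k - j)^n.
Equivalently surj(n, k) = k! * S(n, k), where S(n, k) is the Stirling number of the second kind.
For n = 4, k = 3:
S(4, 3) = 6, so
surj = 3! * 6 = 6 * 6 = 36.

36


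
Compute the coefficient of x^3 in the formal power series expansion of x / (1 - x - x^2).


Let f(x) = sum_{k>=0} a_k x^k. Multiplying f(x) * (1 - x - x^2) = x and matching coefficients gives a_0 = 0, a_1 = 1, and a_k = a_{k-1} + a_{k-2} for k >= 2. These are the Fibonacci numbers F_k.
Iterating from F_0 = 0, F_1 = 1:
F_0=0, F_1=1, F_2=1, F_3=2
F_3 = 2.

2


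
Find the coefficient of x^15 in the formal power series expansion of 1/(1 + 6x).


Write 1/(1 + c x) = 1/(1 - (-c) x) and apply the geometric-series identity
1/(1 - y) = sum_{k>=0} y^k to get 1/(1 + c x) = sum_{k>=0} (-c)^k x^k.
So the coefficient of x^k is (-c)^k = (-1)^k * c^k.
Here c = 6 and k = 15:
(-6)^15 = -1 * 470184984576 = -470184984576

-470184984576


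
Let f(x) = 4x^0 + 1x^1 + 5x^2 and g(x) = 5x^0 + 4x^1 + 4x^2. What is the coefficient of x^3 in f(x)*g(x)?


Cauchy product at x^3:
1*4 + 5*4
= 24

24


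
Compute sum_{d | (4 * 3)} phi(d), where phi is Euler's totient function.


First, 4 * 3 = 12. One classical identity is sum_{d | n} phi(d) = n (each k in [1, n] has a unique gcd with n, and among the k's with gcd(k, n) = n/d there are phi(d) of them). So the sum equals 12. We also verify directly:
Divisors of 12: 1, 2, 3, 4, 6, 12.
phi values: 1, 1, 2, 2, 2, 4.
Sum = 12.

12


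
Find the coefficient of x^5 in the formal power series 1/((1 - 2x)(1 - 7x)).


By partial fractions or Cauchy convolution:
The coefficient equals sum_{k=0}^{5} 2^k * 7^(5-k).
= 23517

23517


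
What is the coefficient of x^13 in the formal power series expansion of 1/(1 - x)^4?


The expansion 1/(1 - x)^r = sum_{k>=0} C(k + r - 1, r - 1) x^k follows from the multiset / negative-binomial theorem (or from repeated differentiation of the geometric series).
For r = 4 and k = 13:
C(16, 3) = 20922789888000 / (6 * 6227020800) = 560.

560


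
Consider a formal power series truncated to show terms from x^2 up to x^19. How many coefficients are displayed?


From x^2 to x^19 inclusive, the count is 19 - 2 + 1 = 18.

18


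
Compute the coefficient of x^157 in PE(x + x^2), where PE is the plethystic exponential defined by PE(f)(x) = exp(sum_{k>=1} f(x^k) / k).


With f(x) = x + x^2, the exponent is sum_{k>=1} (x^k + x^(2k)) / k = -ln(1 - x) - ln(1 - x^2). Exponentiating:
PE(x + x^2) = 1 / ((1 - x)(1 - x^2)).
This is the generating function for partitions of n into parts of size 1 or 2. The number of 2's can be any j in 0..78, and the rest are 1's, so
[x^157] = floor(157/2) + 1 = 79.

79


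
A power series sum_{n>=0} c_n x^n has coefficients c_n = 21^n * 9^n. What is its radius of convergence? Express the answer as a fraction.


By the root test (Cauchy-Hadamard), the radius is R = 1 / limsup_n |c_n|^(1/n).
Here |c_n|^(1/n) = (21^n * 9^n)^(1/n) = 21 * 9 = 189 for all n.
So R = 1/189 = 1/189.

1/189


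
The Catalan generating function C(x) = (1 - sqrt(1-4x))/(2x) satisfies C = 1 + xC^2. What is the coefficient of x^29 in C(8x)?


Substituting x -> 8x scales the n-th coefficient by 8^n, so [x^29] C(8x) = 8^29 * C_29.
C_29 = C(2*29, 29)/(30) = 30067266499541040/30 = 1002242216651368.
So 8^29 * 1002242216651368 = 154742504910672534362390528 * 1002242216651368 = 155089471131857638828353377202691641442304.

155089471131857638828353377202691641442304


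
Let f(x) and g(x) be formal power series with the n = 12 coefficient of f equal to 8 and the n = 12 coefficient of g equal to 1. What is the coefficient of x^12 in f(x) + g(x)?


Addition of formal power series is termwise.
The coefficient of x^12 in f + g = 8 + 1
= 9

9


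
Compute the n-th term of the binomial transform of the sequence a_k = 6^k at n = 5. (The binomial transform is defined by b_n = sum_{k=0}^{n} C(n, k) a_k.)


With a_k = 6^k, b_n = sum_{k=0}^{n} C(n, k) 6^k = (1 + 6)^n by the binomial theorem.
For n = 5: (1 + 6)^5 = 7^5 = 16807.

16807


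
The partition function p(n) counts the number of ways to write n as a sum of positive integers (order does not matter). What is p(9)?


Using the generating function prod_{k>=1} 1/(1-x^k), we compute p(9).
By dynamic programming over parts 1 through 9:
p(9) = 30

30


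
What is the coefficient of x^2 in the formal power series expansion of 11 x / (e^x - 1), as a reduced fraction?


The exponential generating function for Bernoulli numbers is
x / (e^x - 1) = sum_{k>=0} B_k x^k / k!.
So the coefficient of x^2 in 11 x / (e^x - 1) is 11 B_2 / 2!.
Computing: B_2 = 1/6, 2! = 2, giving
11 * 1/6 / 2 = 11/12.

11/12


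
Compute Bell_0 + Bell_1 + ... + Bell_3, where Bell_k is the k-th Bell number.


Recall Bell_k counts set partitions of a k-set (with Bell_0 = 1 by convention).
Bell_0 through Bell_3: 1, 1, 2, 5
Sum = 1 + 1 + 2 + 5 = 9.

9


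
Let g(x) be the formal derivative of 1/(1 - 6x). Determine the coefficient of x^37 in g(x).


Differentiate termwise: d/dx sum_{k>=0} 6^k x^k = sum_{k>=1} k 6^k x^(k-1) = sum_{j>=0} (j+1) 6^(j+1) x^j.
Equivalently, d/dx [1/(1 - 6x)] = 6/(1 - 6x)^2.
For j = 37: 38 * 6^38 = 38 * 371319292745659279662190166016 = 14110133124335052627163226308608.

14110133124335052627163226308608


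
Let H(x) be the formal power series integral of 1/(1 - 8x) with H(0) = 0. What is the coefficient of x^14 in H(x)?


1/(1 - 8x) = sum_{k>=0} 8^k x^k. Integrating termwise with H(0) = 0:
H(x) = sum_{k>=0} 8^k x^(k+1) / (k+1) = sum_{m>=1} 8^(m-1) x^m / m.
For m = 14: 8^13/14 = 549755813888/14 = 274877906944/7.

274877906944/7


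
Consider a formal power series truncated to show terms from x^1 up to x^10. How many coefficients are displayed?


From x^1 to x^10 inclusive, the count is 10 - 1 + 1 = 10.

10


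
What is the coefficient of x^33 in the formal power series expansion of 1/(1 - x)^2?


The negative binomial / multiset identity is
1/(1 - x)^r = sum_{k>=0} C(k + r - 1, r - 1) x^k.
Here r = 2 and k = 33, so the coefficient is
C(33 + 1, 1) = C(34, 1)
= 34

34


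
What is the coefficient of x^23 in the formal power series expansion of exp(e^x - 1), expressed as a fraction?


exp(e^x - 1) is the exponential generating function for the Bell numbers Bell_k: exp(e^x - 1) = sum_{k>=0} Bell_k x^k / k!.
So the coefficient of x^23 in exp(e^x - 1) is Bell_23 / 23!.
Computing: Bell_23 = 44152005855084346 and 23! = 25852016738884976640000, giving
44152005855084346/25852016738884976640000 = 22076002927542173/12926008369442488320000.

22076002927542173/12926008369442488320000


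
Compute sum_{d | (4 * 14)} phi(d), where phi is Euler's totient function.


First, 4 * 14 = 56. One classical identity is sum_{d | n} phi(d) = n (each k in [1, n] has a unique gcd with n, and among the k's with gcd(k, n) = n/d there are phi(d) of them). So the sum equals 56. We also verify directly:
Divisors of 56: 1, 2, 4, 7, 8, 14, 28, 56.
phi values: 1, 1, 2, 6, 4, 6, 12, 24.
Sum = 56.

56


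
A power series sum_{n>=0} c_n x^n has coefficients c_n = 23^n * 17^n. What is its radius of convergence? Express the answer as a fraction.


By the root test (Cauchy-Hadamard), the radius is R = 1 / limsup_n |c_n|^(1/n).
Here |c_n|^(1/n) = (23^n * 17^n)^(1/n) = 23 * 17 = 391 for all n.
So R = 1/391 = 1/391.

1/391


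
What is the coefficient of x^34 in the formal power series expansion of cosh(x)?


The Maclaurin series is cosh(t) = sum_{m>=0} t^(2m) / (2m)!, so substituting t = x, only even powers of x are nonzero, with coefficient of x^(2m) equal to 1 / (2m)!.
For x^34 the coefficient is 1/34! = 1/295232799039604140847618609643520000000 = 1/295232799039604140847618609643520000000.

1/295232799039604140847618609643520000000


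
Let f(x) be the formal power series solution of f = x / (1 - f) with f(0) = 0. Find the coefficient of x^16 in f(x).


Apply Lagrange inversion: f = x * phi(f) with phi(t) = 1/(1 - t), so
[x^n] f = (1/n) [t^(n-1)] phi(t)^n = (1/n) [t^(n-1)] (1 - t)^(-n) = (1/n) C(2n - 2, n - 1) = C_{n-1}.
For n = 16: C_15 = C(30, 15) / 16 = 155117520/16 = 9694845 = 9694845.

9694845


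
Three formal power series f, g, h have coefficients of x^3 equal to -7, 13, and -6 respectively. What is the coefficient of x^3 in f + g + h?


Series addition is componentwise:
-7 + 13 + -6
= 0

0


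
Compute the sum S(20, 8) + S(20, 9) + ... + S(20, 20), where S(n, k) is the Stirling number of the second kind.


By definition, S(n, k) counts partitions of an n-set into exactly k nonempty blocks.
Computing row n = 20 for k = 8..20:
S(20, k): 15170932662679, 12011282644725, 5917584964655, 1900842429486, 411016633391, 61068660380, 6302524580, 452329200, 22350954, 741285, 15675, 190, 1
Sum = 35479505957201.

35479505957201


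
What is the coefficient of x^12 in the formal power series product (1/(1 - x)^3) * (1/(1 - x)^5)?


Combine the factors: (1/(1 - x)^3) * (1/(1 - x)^5) = 1/(1 - x)^8.
Then use 1/(1 - x)^r = sum_{k>=0} C(k + r - 1, r - 1) x^k with r = 8 and k = 12:
C(19, 7) = 50388.

50388


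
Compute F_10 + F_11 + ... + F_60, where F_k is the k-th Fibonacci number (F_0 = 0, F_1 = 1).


Use the identity sum_{k=0}^{N} F_k = F_{N+2} - 1 (which follows from F_{k+2} - F_{k+1} = F_k). Then
sum_{k=10}^{60} F_k = (F_{62} - 1) - (F_{11} - 1) = F_{62} - F_{11}.
Computing: F_{62} = 4052739537881, F_{11} = 89, so
Sum = 4052739537881 - 89 = 4052739537792.

4052739537792


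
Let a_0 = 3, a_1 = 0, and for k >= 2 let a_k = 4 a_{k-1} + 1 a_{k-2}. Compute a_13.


Iterating the recurrence forward:
a_0 = 3
a_1 = 0
a_2 = 4*0 + 1*3 = 3
a_3 = 4*3 + 1*0 = 12
a_4 = 4*12 + 1*3 = 51
a_5 = 4*51 + 1*12 = 216
a_6 = 4*216 + 1*51 = 915
a_7 = 4*915 + 1*216 = 3876
a_8 = 4*3876 + 1*915 = 16419
a_9 = 4*16419 + 1*3876 = 69552
a_10 = 4*69552 + 1*16419 = 294627
a_11 = 4*294627 + 1*69552 = 1248060
a_12 = 4*1248060 + 1*294627 = 5286867
a_13 = 4*5286867 + 1*1248060 = 22395528
So a_13 = 22395528.

22395528


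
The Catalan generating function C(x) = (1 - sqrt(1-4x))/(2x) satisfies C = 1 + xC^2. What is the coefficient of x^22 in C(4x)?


Substituting x -> 4x scales the n-th coefficient by 4^n, so [x^22] C(4x) = 4^22 * C_22.
C_22 = C(2*22, 22)/(23) = 2104098963720/23 = 91482563640.
So 4^22 * 91482563640 = 17592186044416 * 91482563640 = 1609378279375006586634240.

1609378279375006586634240


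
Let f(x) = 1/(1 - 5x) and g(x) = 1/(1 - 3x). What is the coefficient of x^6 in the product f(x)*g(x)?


The coefficient of x^n in f*g is the Cauchy product: sum_{k=0}^{n} a^k * b^(n-k).
With a=5, b=3, n=6:
sum_{k=0}^{6} 5^k * 3^(6-k)
= 37969

37969


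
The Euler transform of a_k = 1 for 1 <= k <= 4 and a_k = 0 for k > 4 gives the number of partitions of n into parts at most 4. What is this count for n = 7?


Partitions of 7 into parts at most 4:
Using generating function (1-x)^(-1)(1-x^2)^(-1)...(1-x^4)^(-1),
the coefficient of x^7 = 11

11


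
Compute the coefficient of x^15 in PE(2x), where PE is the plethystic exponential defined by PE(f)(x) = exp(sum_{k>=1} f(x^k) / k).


With f(x) = 2x, the exponent is sum_{k>=1} 2 x^k / k = 2 * (-ln(1 - x)). Exponentiating:
PE(2x) = exp(-2 ln(1 - x)) = 1/(1 - x)^2.
By the negative binomial expansion, [x^n] 1/(1 - x)^2 = C(n + 1, 1).
For n = 15: C(16, 1) = 16.

16


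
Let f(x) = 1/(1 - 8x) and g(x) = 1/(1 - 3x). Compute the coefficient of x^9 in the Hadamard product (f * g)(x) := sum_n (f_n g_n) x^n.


f has coefficients f_k = 8^k and g has coefficients g_k = 3^k, so the Hadamard product has coefficient (f*g)_k = 8^k * 3^k = 24^k.
For k = 9: 24^9 = 2641807540224.

2641807540224


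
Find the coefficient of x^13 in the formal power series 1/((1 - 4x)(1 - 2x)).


By partial fractions or Cauchy convolution:
The coefficient equals sum_{k=0}^{13} 4^k * 2^(13-k).
= 134209536

134209536


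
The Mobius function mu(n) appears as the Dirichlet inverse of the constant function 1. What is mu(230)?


230 = 2 * 5 * 23 (all distinct primes).
mu(230) = (-1)^3 = -1

-1


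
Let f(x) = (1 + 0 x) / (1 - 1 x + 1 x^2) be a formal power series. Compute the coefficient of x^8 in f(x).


Write f(x) = sum_{k>=0} a_k x^k. Multiplying both sides by 1 - 1 x + 1 x^2 gives
(1 - 1 x + 1 x^2) sum_{k>=0} a_k x^k = 1 + 0 x.
Matching coefficients:
 x^0: a_0 = 1
 x^1: a_1 - 1 a_0 = 0  =>  a_1 = 1*1 + 0 = 1
 x^k (k >= 2): a_k = 1 a_{k-1} - 1 a_{k-2}.
Iterating: a_2 = 0, a_3 = -1, a_4 = -1, a_5 = 0, a_6 = 1, a_7 = 1, a_8 = 0.
So the coefficient of x^8 is 0.

0


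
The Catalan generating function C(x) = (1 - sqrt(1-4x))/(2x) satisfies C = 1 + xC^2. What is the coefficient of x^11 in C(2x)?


Substituting x -> 2x scales the n-th coefficient by 2^n, so [x^11] C(2x) = 2^11 * C_11.
C_11 = C(2*11, 11)/(12) = 705432/12 = 58786.
So 2^11 * 58786 = 2048 * 58786 = 120393728.

120393728


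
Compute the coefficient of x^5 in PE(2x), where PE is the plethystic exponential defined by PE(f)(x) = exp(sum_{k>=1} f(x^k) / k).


With f(x) = 2x, the exponent is sum_{k>=1} 2 x^k / k = 2 * (-ln(1 - x)). Exponentiating:
PE(2x) = exp(-2 ln(1 - x)) = 1/(1 - x)^2.
By the negative binomial expansion, [x^n] 1/(1 - x)^2 = C(n + 1, 1).
For n = 5: C(6, 1) = 6.

6


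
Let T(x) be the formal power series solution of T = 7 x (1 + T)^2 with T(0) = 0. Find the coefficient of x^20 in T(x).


Apply the Lagrange inversion formula: if T = 7 x * phi(T) with phi(t) = (1 + t)^2, then [x^n] T = 7^n * (1/n) [t^(n-1)] phi(t)^n = 7^n * (1/n) [t^(n-1)] (1 + t)^(2n) = 7^n * (1/n) C(2n, n-1).
Using the identity C(2n, n-1) = C(2n, n) * n / (n+1), the unscaled factor equals C(2n, n) / (n+1) = C_n, the n-th Catalan number.
For n = 20: C_20 = C(40, 20) / 21 = 137846528820/21 = 6564120420.
With the 7^20 = 79792266297612001 factor, the coefficient is 79792266297612001 * 6564120420 = 523766044562232733001160420.

523766044562232733001160420


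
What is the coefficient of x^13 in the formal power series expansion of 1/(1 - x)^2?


The negative binomial / multiset identity is
1/(1 - x)^r = sum_{k>=0} C(k + r - 1, r - 1) x^k.
Here r = 2 and k = 13, so the coefficient is
C(13 + 1, 1) = C(14, 1)
= 14

14


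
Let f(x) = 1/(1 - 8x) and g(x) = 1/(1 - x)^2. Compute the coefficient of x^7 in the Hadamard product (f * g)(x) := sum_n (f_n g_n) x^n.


f has coefficients f_k = 8^k. For g = 1/(1 - x)^2 the coefficient is g_k = C(k + 1, 1) = k + 1. The Hadamard coefficient is (f * g)_k = 8^k * (k + 1).
For k = 7: 8^7 * 8 = 2097152 * 8 = 16777216.

16777216


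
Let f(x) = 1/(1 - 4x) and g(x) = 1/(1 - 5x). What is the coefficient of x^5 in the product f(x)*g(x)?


The coefficient of x^n in f*g is the Cauchy product: sum_{k=0}^{n} a^k * b^(n-k).
With a=4, b=5, n=5:
sum_{k=0}^{5} 4^k * 5^(5-k)
= 11529

11529


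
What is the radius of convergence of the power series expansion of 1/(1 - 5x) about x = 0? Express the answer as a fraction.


Expanding 1/(1 - 5x) = sum_{k>=0} 5^k x^k, the series converges when |5x| < 1, i.e., |x| < 1/5.
So the radius of convergence is 1/5 = 1/5.

1/5


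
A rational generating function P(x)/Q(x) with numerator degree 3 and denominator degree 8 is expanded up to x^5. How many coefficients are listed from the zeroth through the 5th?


Expanding up to x^5 gives the coefficients for x^0, x^1, ..., x^5.
That is 5 + 1 = 6 coefficients in total.

6


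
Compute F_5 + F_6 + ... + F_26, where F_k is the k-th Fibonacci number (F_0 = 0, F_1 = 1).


Use the identity sum_{k=0}^{N} F_k = F_{N+2} - 1 (which follows from F_{k+2} - F_{k+1} = F_k). Then
sum_{k=5}^{26} F_k = (F_{28} - 1) - (F_{6} - 1) = F_{28} - F_{6}.
Computing: F_{28} = 317811, F_{6} = 8, so
Sum = 317811 - 8 = 317803.

317803


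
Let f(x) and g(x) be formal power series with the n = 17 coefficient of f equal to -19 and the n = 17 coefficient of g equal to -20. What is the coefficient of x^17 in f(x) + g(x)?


Addition of formal power series is termwise.
The coefficient of x^17 in f + g = -19 + -20
= -39

-39


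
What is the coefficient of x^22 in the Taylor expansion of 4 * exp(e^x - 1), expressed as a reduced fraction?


exp(e^x - 1) = sum_{k>=0} Bell_k x^k / k!, where Bell_k is the k-th Bell number.
So the coefficient of x^22 is 4 * Bell_22 / 22!.
Computing: Bell_22 = 4506715738447323 and 22! = 1124000727777607680000, giving
4 * 4506715738447323/1124000727777607680000 = 88366975263673/5509807489105920000.

88366975263673/5509807489105920000


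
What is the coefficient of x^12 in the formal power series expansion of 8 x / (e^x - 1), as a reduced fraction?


The exponential generating function for Bernoulli numbers is
x / (e^x - 1) = sum_{k>=0} B_k x^k / k!.
So the coefficient of x^12 in 8 x / (e^x - 1) is 8 B_12 / 12!.
Computing: B_12 = -691/2730, 12! = 479001600, giving
8 * -691/2730 / 479001600 = -691/163459296000.

-691/163459296000


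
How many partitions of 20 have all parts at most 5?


Using the generating function (1-x)^(-1)(1-x^2)^(-1)...(1-x^5)^(-1),
the coefficient of x^20 counts these restricted partitions.
Result = 192

192


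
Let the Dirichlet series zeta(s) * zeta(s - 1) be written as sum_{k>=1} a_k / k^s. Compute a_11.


Convolution gives a_k = sum_{d | k} d * 1 = sum_{d | k} d = sigma(k), the sum of positive divisors of k.
For k = 11, the divisors are 1, 11, so
sigma(11) = 1 + 11 = 12.

12


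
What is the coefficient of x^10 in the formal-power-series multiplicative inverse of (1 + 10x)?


The inverse is 1/(1 + 10x). Apply the geometric identity 1/(1 - y) = sum_{k>=0} y^k with y = -10x:
1/(1 + 10x) = sum_{k>=0} (-10)^k x^k.
So the coefficient of x^10 is (-10)^10 = 10000000000.

10000000000


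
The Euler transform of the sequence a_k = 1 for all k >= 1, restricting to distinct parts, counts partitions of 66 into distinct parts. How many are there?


Partitions of 66 into distinct parts can be computed via generating function.
Product (1+x)(1+x^2)(1+x^3)...
The coefficient of x^66 = 20132

20132


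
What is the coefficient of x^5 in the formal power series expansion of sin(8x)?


The Maclaurin series is sin(t) = sum_{k>=0} (-1)^k t^(2k+1) / (2k+1)!, so substituting t = 8x, only odd powers of x are nonzero, with coefficient of x^(2k+1) equal to (-1)^k 8^(2k+1) / (2k+1)!.
Write 5 = 2*2 + 1, giving the coefficient (-1)^2 * 8^5 / 5! = 32768/120 = 4096/15.

4096/15


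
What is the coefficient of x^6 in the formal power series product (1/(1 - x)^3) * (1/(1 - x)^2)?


Combine the factors: (1/(1 - x)^3) * (1/(1 - x)^2) = 1/(1 - x)^5.
Then use 1/(1 - x)^r = sum_{k>=0} C(k + r - 1, r - 1) x^k with r = 5 and k = 6:
C(10, 4) = 210.

210


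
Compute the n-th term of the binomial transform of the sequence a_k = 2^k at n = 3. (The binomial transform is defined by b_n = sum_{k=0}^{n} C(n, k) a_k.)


With a_k = 2^k, b_n = sum_{k=0}^{n} C(n, k) 2^k = (1 + 2)^n by the binomial theorem.
For n = 3: (1 + 2)^3 = 3^3 = 27.

27


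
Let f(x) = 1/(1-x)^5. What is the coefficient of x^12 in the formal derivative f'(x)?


Differentiate: d/dx [ 1/(1-x)^r ] = r / (1-x)^(r+1).
Here r = 5, so f'(x) = 5 / (1-x)^6.
The expansion of 1/(1-x)^(r+1) has coefficient of x^n equal to C(n+r, r).
So the coefficient of x^12 in f'(x) is
5 * C(17, 5) = 5 * 6188 = 30940

30940


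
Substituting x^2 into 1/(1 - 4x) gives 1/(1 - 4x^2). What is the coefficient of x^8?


The coefficient of x^(2m) in 1/(1 - 4x^2) is 4^m.
With n = 8 = 2*4, the coefficient is 4^4 = 256.

256


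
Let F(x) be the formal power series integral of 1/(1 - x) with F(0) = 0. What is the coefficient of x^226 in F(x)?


1/(1 - x) = sum_{k>=0} x^k. Integrating termwise and using F(0) = 0 gives
F(x) = sum_{k>=0} x^(k+1) / (k+1) = sum_{m>=1} x^m / m = -ln(1 - x).
So the coefficient of x^226 is 1/226 = 1/226.

1/226


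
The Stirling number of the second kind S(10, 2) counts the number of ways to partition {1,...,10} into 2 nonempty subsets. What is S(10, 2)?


Using the explicit formula S(n,k) = (1/k!) sum_{j=0}^{k} (-1)^(k-j) C(k,j) j^n:
S(10, 2) = 511
Equivalently, S(n,k) is n! times the coefficient of x^n in the EGF (e^x - 1)^k / k!.

511


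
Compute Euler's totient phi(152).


phi(n) counts integers in [1, n] coprime to n. Using the multiplicative formula phi(n) = n * prod_{p | n} (1 - 1/p):
152 = 2^3 * 19, so
phi(152) = 152 * (1 - 1/2) * (1 - 1/19) = 72.

72


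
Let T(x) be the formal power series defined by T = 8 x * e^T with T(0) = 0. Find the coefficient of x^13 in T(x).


Apply the Lagrange inversion formula: if T = 8 x * phi(T) with phi(t) = e^t, then
[x^n] T = 8^n * (1/n) [t^(n-1)] phi(t)^n = 8^n * (1/n) [t^(n-1)] e^(n t) = 8^n * (1/n) * n^(n-1) / (n-1)! = 8^n * n^(n-1) / n!.
When c = 1 this is the Cayley count of rooted labeled trees on n vertices, divided by n!.
For n = 13: 8^13 * 13^12 / 13! = 549755813888 * 23298085122481/6227020800 = 962158785196923551744/467775.

962158785196923551744/467775


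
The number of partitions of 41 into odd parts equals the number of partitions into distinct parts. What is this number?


Computing partitions of 41 into odd parts (1, 3, 5, ...):
Using the generating function prod_{k>=0} 1/(1-x^(2k+1)),
the count is 1260

1260


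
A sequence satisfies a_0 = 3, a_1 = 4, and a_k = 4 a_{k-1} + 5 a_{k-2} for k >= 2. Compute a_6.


The characteristic equation is t^2 - 4 t - 5 = 0, with roots r_1 = 5 and r_2 = -1 (so c_1 = r_1 + r_2, c_2 = -r_1 r_2 as required).
One can use the closed form a_n = A r_1^n + B r_2^n, but direct iteration is more reliable:
a_0 = 3, a_1 = 4, a_2 = 31, a_3 = 144, a_4 = 731, a_5 = 3644, a_6 = 18231.
So a_6 = 18231.

18231


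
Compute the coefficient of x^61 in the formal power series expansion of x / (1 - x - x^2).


Let f(x) = sum_{k>=0} a_k x^k. Multiplying f(x) * (1 - x - x^2) = x and matching coefficients gives a_0 = 0, a_1 = 1, and a_k = a_{k-1} + a_{k-2} for k >= 2. These are the Fibonacci numbers F_k.
Iterating from F_0 = 0, F_1 = 1:
F_0=0, F_1=1, F_2=1, F_3=2, F_4=3, F_5=5, F_6=8, F_7=13, F_8=21, F_9=34, ...
F_61 = 2504730781961.

2504730781961


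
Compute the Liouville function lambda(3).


The Liouville function is lambda(k) = (-1)^Omega(k), where Omega(k) counts the prime factors of k with multiplicity.
Factoring: 3 = 3, so Omega(3) = 1.
lambda(3) = (-1)^1 = -1.

-1


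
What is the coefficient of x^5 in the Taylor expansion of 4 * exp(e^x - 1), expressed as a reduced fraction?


exp(e^x - 1) = sum_{k>=0} Bell_k x^k / k!, where Bell_k is the k-th Bell number.
So the coefficient of x^5 is 4 * Bell_5 / 5!.
Computing: Bell_5 = 52 and 5! = 120, giving
4 * 52/120 = 26/15.

26/15


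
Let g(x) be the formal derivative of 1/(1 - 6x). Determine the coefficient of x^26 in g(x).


Differentiate termwise: d/dx sum_{k>=0} 6^k x^k = sum_{k>=1} k 6^k x^(k-1) = sum_{j>=0} (j+1) 6^(j+1) x^j.
Equivalently, d/dx [1/(1 - 6x)] = 6/(1 - 6x)^2.
For j = 26: 27 * 6^27 = 27 * 1023490369077469249536 = 27634239965091669737472.

27634239965091669737472


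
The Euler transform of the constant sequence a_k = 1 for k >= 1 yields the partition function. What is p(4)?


The Euler transform converts the sequence a_k = 1 into the number of integer partitions.
Using the recurrence or dynamic programming:
p(4) = 5

5


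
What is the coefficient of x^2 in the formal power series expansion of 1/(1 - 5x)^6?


The general identity 1/(1 - c x)^r = sum_{k>=0} c^k C(k + r - 1, r - 1) x^k follows by substituting y = c x into 1/(1 - y)^r = sum_{k>=0} C(k + r - 1, r - 1) y^k.
For c = 5, r = 6, k = 2:
5^2 * C(7, 5) = 25 * 21 = 525.

525


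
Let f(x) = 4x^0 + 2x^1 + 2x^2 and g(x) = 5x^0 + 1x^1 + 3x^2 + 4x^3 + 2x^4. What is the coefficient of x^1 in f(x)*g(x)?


Cauchy product at x^1:
4*1 + 2*5
= 14

14


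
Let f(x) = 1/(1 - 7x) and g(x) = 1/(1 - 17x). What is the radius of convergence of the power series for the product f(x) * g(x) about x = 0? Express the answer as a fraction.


The radius of 1/(1 - 7x) is 1/7 (nearest singularity at x = 1/7), and the radius of 1/(1 - 17x) is 1/17.
The product f(x)*g(x) = 1/((1 - 7x)(1 - 17x)) has singularities at both 1/7 and 1/17, so its radius of convergence is the distance to the nearest one:
min(1/7, 1/17) = 1/17.

1/17


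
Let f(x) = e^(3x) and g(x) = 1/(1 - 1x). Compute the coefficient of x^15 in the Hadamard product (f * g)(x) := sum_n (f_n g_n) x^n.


Expanding: f_k = 3^k/k! (from e^(3x)) and g_k = 1^k (from 1/(1 - 1x)). So the Hadamard coefficient (f * g)_k = 3^k 1^k / k! = (3)^k / k!.
For k = 15: 3^15/15! = 14348907/1307674368000 = 19683/1793792000.

19683/1793792000


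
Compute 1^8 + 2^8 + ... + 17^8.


This power sum has a closed form given by Faulhaber's formula
sum_{k=1}^{m} k^p = (1 / (p + 1)) * sum_{j=0}^{p} C(p + 1, j) B_j m^(p + 1 - j),
but for small m direct computation is fastest:
1 + 256 + 6561 + 65536 + 390625 + 1679616 + 5764801 + 16777216 + 43046721 + 100000000 + 214358881 + 429981696 + 815730721 + 1475789056 + 2562890625 + 4294967296 + 6975757441 = 16937207049.

16937207049


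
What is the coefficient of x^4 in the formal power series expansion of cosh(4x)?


The Maclaurin series is cosh(t) = sum_{m>=0} t^(2m) / (2m)!, so substituting t = 4x, only even powers of x are nonzero, with coefficient of x^(2m) equal to 4^(2m) / (2m)!.
For x^4 the coefficient is 4^4/4! = 256/24 = 32/3.

32/3


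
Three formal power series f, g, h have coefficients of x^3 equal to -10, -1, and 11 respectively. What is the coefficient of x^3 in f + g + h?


Series addition is componentwise:
-10 + -1 + 11
= 0

0


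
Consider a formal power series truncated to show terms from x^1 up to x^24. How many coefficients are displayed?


From x^1 to x^24 inclusive, the count is 24 - 1 + 1 = 24.

24


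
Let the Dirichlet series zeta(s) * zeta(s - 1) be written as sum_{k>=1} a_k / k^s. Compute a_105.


Convolution gives a_k = sum_{d | k} d * 1 = sum_{d | k} d = sigma(k), the sum of positive divisors of k.
For k = 105, the divisors are 1, 3, 5, 7, 15, 21, 35, 105, so
sigma(105) = 1 + 3 + 5 + 7 + 15 + 21 + 35 + 105 = 192.

192


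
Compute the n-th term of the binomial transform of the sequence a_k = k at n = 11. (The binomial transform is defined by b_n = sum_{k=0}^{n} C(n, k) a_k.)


With a_k = k, b_n = sum_{k=0}^{n} C(n, k) k. Using k * C(n, k) = n * C(n-1, k-1) gives b_n = n * sum_{k>=1} C(n-1, k-1) = n * 2^(n-1).
For n = 11: 11 * 2^10 = 11 * 1024 = 11264.

11264


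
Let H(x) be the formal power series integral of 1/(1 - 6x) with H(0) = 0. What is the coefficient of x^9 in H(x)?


1/(1 - 6x) = sum_{k>=0} 6^k x^k. Integrating termwise with H(0) = 0:
H(x) = sum_{k>=0} 6^k x^(k+1) / (k+1) = sum_{m>=1} 6^(m-1) x^m / m.
For m = 9: 6^8/9 = 1679616/9 = 186624.

186624


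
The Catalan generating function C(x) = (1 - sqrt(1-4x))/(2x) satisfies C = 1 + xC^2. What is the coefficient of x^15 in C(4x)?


Substituting x -> 4x scales the n-th coefficient by 4^n, so [x^15] C(4x) = 4^15 * C_15.
C_15 = C(2*15, 15)/(16) = 155117520/16 = 9694845.
So 4^15 * 9694845 = 1073741824 * 9694845 = 10409760553697280.

10409760553697280


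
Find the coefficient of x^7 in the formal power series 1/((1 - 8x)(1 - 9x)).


By partial fractions or Cauchy convolution:
The coefficient equals sum_{k=0}^{7} 8^k * 9^(7-k).
= 26269505

26269505


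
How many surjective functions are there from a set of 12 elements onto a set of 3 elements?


By inclusion-exclusion on which target elements are missed, the number of surjections from an n-set onto a k-set is
surj(n, k) = sum_{j=0}^{k} (-1)^j C(k, j) (k - j)^n.
Equivalently surj(n, k) = k! * S(n, k), where S(n, k) is the Stirling number of the second kind.
For n = 12, k = 3:
S(12, 3) = 86526, so
surj = 3! * 86526 = 6 * 86526 = 519156.

519156


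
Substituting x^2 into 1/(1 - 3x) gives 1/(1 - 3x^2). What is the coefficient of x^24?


The coefficient of x^(2m) in 1/(1 - 3x^2) is 3^m.
With n = 24 = 2*12, the coefficient is 3^12 = 531441.

531441


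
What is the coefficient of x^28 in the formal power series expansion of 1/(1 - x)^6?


The negative binomial / multiset identity is
1/(1 - x)^r = sum_{k>=0} C(k + r - 1, r - 1) x^k.
Here r = 6 and k = 28, so the coefficient is
C(28 + 5, 5) = C(33, 5)
= 237336

237336


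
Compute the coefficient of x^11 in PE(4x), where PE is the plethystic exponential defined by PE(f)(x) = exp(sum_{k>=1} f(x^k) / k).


With f(x) = 4x, the exponent is sum_{k>=1} 4 x^k / k = 4 * (-ln(1 - x)). Exponentiating:
PE(4x) = exp(-4 ln(1 - x)) = 1/(1 - x)^4.
By the negative binomial expansion, [x^n] 1/(1 - x)^4 = C(n + 3, 3).
For n = 11: C(14, 3) = 364.

364


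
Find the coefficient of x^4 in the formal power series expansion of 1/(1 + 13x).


Write 1/(1 + c x) = 1/(1 - (-c) x) and apply the geometric-series identity
1/(1 - y) = sum_{k>=0} y^k to get 1/(1 + c x) = sum_{k>=0} (-c)^k x^k.
So the coefficient of x^k is (-c)^k = (-1)^k * c^k.
Here c = 13 and k = 4:
(-13)^4 = 1 * 28561 = 28561

28561


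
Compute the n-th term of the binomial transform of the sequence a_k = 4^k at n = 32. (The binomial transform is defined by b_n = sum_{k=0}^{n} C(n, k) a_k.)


With a_k = 4^k, b_n = sum_{k=0}^{n} C(n, k) 4^k = (1 + 4)^n by the binomial theorem.
For n = 32: (1 + 4)^32 = 5^32 = 23283064365386962890625.

23283064365386962890625


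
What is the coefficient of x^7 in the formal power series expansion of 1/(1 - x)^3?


The expansion 1/(1 - x)^r = sum_{k>=0} C(k + r - 1, r - 1) x^k follows from the multiset / negative-binomial theorem (or from repeated differentiation of the geometric series).
For r = 3 and k = 7:
C(9, 2) = 362880 / (2 * 5040) = 36.

36
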